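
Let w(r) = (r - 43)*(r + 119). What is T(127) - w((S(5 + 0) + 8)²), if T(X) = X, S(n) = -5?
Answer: 4479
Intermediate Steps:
w(r) = (-43 + r)*(119 + r)
T(127) - w((S(5 + 0) + 8)²) = 127 - (-5117 + ((-5 + 8)²)² + 76*(-5 + 8)²) = 127 - (-5117 + (3²)² + 76*3²) = 127 - (-5117 + 9² + 76*9) = 127 - (-5117 + 81 + 684) = 127 - 1*(-4352) = 127 + 4352 = 4479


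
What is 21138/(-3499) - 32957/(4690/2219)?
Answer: -36569506591/2344330 ≈ -15599.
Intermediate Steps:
21138/(-3499) - 32957/(4690/2219) = 21138*(-1/3499) - 32957/(4690*(1/2219)) = -21138/3499 - 32957/670/317 = -21138/3499 - 32957*317/670 = -21138/3499 - 10447369/670 = -36569506591/2344330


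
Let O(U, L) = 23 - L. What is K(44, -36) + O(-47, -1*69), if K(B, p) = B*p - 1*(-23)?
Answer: -1469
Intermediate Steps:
K(B, p) = 23 + B*p (K(B, p) = B*p + 23 = 23 + B*p)
K(44, -36) + O(-47, -1*69) = (23 + 44*(-36)) + (23 - (-1)*69) = (23 - 1584) + (23 - 1*(-69)) = -1561 + (23 + 69) = -1561 + 92 = -1469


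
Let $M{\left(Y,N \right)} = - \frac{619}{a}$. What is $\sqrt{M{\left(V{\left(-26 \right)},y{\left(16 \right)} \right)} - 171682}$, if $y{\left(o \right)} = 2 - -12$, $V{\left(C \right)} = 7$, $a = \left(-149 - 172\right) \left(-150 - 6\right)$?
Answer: $\frac{i \sqrt{11958633495341}}{8346} \approx 414.35 i$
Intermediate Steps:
$a = 50076$ ($a = \left(-321\right) \left(-156\right) = 50076$)
$y{\left(o \right)} = 14$ ($y{\left(o \right)} = 2 + 12 = 14$)
$M{\left(Y,N \right)} = - \frac{619}{50076}$
$\sqrt{M{\left(V{\left(-26 \right)},y{\left(16 \right)} \right)} - 171682} = \sqrt{- \frac{619}{50076} - 171682} = \sqrt{- \frac{8597148451}{50076}} = \frac{i \sqrt{11958633495341}}{8346}$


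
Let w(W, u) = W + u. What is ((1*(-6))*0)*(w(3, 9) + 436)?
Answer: 0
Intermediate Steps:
((1*(-6))*0)*(w(3, 9) + 436) = ((1*(-6))*0)*((3 + 9) + 436) = (-6*0)*(12 + 436) = 0*448 = 0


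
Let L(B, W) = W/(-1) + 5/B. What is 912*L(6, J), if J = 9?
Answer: -7448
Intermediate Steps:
L(B, W) = -W + 5/B (L(B, W) = W*(-1) + 5/B = -W + 5/B)
912*L(6, J) = 912*(-1*9 + 5/6) = 912*(-9 + 5*(⅙)) = 912*(-9 + ⅚) = 912*(-49/6) = -7448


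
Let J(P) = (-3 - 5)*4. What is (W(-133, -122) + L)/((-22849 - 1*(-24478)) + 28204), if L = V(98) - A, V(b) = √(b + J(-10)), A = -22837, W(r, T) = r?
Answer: 22704/29833 + √66/29833 ≈ 0.76131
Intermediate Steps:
J(P) = -32 (J(P) = -8*4 = -32)
V(b) = √(-32 + b) (V(b) = √(b - 32) = √(-32 + b))
L = 22837 + √66 (L = √(-32 + 98) - 1*(-22837) = √66 + 22837 = 22837 + √66 ≈ 22845.)
(W(-133, -122) + L)/((-22849 - 1*(-24478)) + 28204) = (-133 + (22837 + √66))/((-22849 - 1*(-24478)) + 28204) = (22704 + √66)/((-22849 + 24478) + 28204) = (22704 + √66)/(1629 + 28204) = (22704 + √66)/29833 = (22704 + √66)*(1/29833) = 22704/29833 + √66/29833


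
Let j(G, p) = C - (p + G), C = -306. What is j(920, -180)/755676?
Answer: -523/377838 ≈ -0.0013842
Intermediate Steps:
j(G, p) = -306 - G - p (j(G, p) = -306 - (p + G) = -306 - (G + p) = -306 + (-G - p) = -306 - G - p)
j(920, -180)/755676 = (-306 - 1*920 - 1*(-180))/755676 = (-306 - 920 + 180)*(1/755676) = -1046*1/755676 = -523/377838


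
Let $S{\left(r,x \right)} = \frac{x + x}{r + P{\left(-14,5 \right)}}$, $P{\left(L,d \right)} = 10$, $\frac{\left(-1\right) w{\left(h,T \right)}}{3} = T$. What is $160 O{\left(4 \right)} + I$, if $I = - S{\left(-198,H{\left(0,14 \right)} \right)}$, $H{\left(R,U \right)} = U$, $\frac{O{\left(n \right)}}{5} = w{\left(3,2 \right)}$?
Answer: $- \frac{225593}{47} \approx -4799.9$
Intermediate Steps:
$w{\left(h,T \right)} = - 3 T$
$O{\left(n \right)} = -30$ ($O{\left(n \right)} = 5 \left(\left(-3\right) 2\right) = 5 \left(-6\right) = -30$)
$S{\left(r,x \right)} = \frac{2 x}{10 + r}$ ($S{\left(r,x \right)} = \frac{x + x}{r + 10} = \frac{2 x}{10 + r}$)
$I = \frac{7}{47}$ ($I = - \frac{2 \cdot 14}{10 - 198} = - \frac{2 \cdot 14}{-188} = - \frac{2 \cdot 14 \left(-1\right)}{188} = \left(-1\right) \left(- \frac{7}{47}\right) = \frac{7}{47} \approx 0.14894$)
$160 O{\left(4 \right)} + I = 160 \left(-30\right) + \frac{7}{47} = -4800 + \frac{7}{47} = - \frac{225593}{47}$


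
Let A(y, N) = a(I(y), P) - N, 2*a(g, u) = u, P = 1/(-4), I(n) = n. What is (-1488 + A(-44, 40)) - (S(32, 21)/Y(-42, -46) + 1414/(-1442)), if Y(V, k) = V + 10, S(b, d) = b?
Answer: -1257543/824 ≈ -1526.1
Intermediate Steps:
P = -¼ (P = 1*(-¼) = -¼ ≈ -0.25000)
a(g, u) = u/2
Y(V, k) = 10 + V
A(y, N) = -⅛ - N (A(y, N) = (½)*(-¼) - N = -⅛ - N)
(-1488 + A(-44, 40)) - (S(32, 21)/Y(-42, -46) + 1414/(-1442)) = (-1488 + (-⅛ - 1*40)) - (32/(10 - 42) + 1414/(-1442)) = (-1488 + (-⅛ - 40)) - (32/(-32) + 1414*(-1/1442)) = (-1488 - 321/8) - (32*(-1/32) - 101/103) = -12225/8 - (-1 - 101/103) = -12225/8 - 1*(-204/103) = -12225/8 + 204/103 = -1257543/824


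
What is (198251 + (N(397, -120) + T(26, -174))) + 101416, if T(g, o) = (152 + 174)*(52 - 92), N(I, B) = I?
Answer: 287024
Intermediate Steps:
T(g, o) = -13040 (T(g, o) = 326*(-40) = -13040)
(198251 + (N(397, -120) + T(26, -174))) + 101416 = (198251 + (397 - 13040)) + 101416 = (198251 - 12643) + 101416 = 185608 + 101416 = 287024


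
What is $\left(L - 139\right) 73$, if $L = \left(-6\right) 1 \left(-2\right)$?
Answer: $-9271$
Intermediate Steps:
$L = 12$ ($L = \left(-6\right) \left(-2\right) = 12$)
$\left(L - 139\right) 73 = \left(12 - 139\right) 73 = \left(-127\right) 73 = -9271$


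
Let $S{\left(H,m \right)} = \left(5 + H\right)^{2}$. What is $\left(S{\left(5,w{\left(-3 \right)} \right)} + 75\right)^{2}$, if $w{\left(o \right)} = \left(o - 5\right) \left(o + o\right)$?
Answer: $30625$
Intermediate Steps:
$w{\left(o \right)} = 2 o \left(-5 + o\right)$ ($w{\left(o \right)} = \left(-5 + o\right) 2 o = 2 o \left(-5 + o\right)$)
$\left(S{\left(5,w{\left(-3 \right)} \right)} + 75\right)^{2} = \left(\left(5 + 5\right)^{2} + 75\right)^{2} = \left(10^{2} + 75\right)^{2} = \left(100 + 75\right)^{2} = 175^{2} = 30625$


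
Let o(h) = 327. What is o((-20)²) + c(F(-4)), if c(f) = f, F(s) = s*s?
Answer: 343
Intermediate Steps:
F(s) = s²
o((-20)²) + c(F(-4)) = 327 + (-4)² = 327 + 16 = 343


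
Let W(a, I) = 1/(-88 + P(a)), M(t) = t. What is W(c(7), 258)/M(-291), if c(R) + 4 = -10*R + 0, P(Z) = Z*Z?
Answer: -1/1567908 ≈ -6.3779e-7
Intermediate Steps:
P(Z) = Z²
c(R) = -4 - 10*R (c(R) = -4 + (-10*R + 0) = -4 - 10*R)
W(a, I) = 1/(-88 + a²)
W(c(7), 258)/M(-291) = 1/(-88 + (-4 - 10*7)²*(-291)) = -1/291/(-88 + (-4 - 70)²) = -1/291/(-88 + (-74)²) = -1/291/(-88 + 5476) = -1/291/5388 = (1/5388)*(-1/291) = -1/1567908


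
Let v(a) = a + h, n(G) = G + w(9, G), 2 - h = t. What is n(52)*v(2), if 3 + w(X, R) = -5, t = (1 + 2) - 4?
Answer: 220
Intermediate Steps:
t = -1 (t = 3 - 4 = -1)
w(X, R) = -8 (w(X, R) = -3 - 5 = -8)
h = 3 (h = 2 - 1*(-1) = 2 + 1 = 3)
n(G) = -8 + G (n(G) = G - 8 = -8 + G)
v(a) = 3 + a (v(a) = a + 3 = 3 + a)
n(52)*v(2) = (-8 + 52)*(3 + 2) = 44*5 = 220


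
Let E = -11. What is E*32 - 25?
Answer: -377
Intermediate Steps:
E*32 - 25 = -11*32 - 25 = -352 - 25 = -377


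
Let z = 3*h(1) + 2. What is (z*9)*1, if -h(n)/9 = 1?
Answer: -225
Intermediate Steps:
h(n) = -9 (h(n) = -9*1 = -9)
z = -25 (z = 3*(-9) + 2 = -27 + 2 = -25)
(z*9)*1 = -25*9*1 = -225*1 = -225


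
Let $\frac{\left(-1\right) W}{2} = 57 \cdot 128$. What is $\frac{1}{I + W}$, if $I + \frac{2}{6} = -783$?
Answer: $- \frac{3}{46126} \approx -6.5039 \cdot 10^{-5}$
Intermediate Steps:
$I = - \frac{2350}{3}$ ($I = - \frac{1}{3} - 783 = - \frac{2350}{3} \approx -783.33$)
$W = -14592$ ($W = - 2 \cdot 57 \cdot 128 = \left(-2\right) 7296 = -14592$)
$\frac{1}{I + W} = \frac{1}{- \frac{2350}{3} - 14592} = \frac{1}{- \frac{46126}{3}} = - \frac{3}{46126}$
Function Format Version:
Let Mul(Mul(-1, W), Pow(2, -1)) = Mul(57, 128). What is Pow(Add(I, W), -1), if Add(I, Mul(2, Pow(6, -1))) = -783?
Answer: Rational(-3, 46126) ≈ -6.5039e-5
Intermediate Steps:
I = Rational(-2350, 3) (I = Add(Rational(-1, 3), -783) = Rational(-2350, 3) ≈ -783.33)
W = -14592 (W = Mul(-2, Mul(57, 128)) = Mul(-2, 7296) = -14592)
Pow(Add(I, W), -1) = Pow(Add(Rational(-2350, 3), -14592), -1) = Pow(Rational(-46126, 3), -1) = Rational(-3, 46126)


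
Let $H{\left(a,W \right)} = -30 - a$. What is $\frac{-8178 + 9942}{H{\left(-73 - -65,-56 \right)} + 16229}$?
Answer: $\frac{1764}{16207} \approx 0.10884$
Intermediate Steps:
$\frac{-8178 + 9942}{H{\left(-73 - -65,-56 \right)} + 16229} = \frac{-8178 + 9942}{\left(-30 - \left(-73 - -65\right)\right) + 16229} = \frac{1764}{\left(-30 - \left(-73 + 65\right)\right) + 16229} = \frac{1764}{\left(-30 - -8\right) + 16229} = \frac{1764}{\left(-30 + 8\right) + 16229} = \frac{1764}{-22 + 16229} = \frac{1764}{16207}$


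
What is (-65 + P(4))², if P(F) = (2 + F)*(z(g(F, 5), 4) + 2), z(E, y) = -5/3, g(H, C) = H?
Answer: 3969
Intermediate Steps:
z(E, y) = -5/3 (z(E, y) = -5*⅓ = -5/3)
P(F) = ⅔ + F/3 (P(F) = (2 + F)*(-5/3 + 2) = (2 + F)*(⅓) = ⅔ + F/3)
(-65 + P(4))² = (-65 + (⅔ + (⅓)*4))² = (-65 + (⅔ + 4/3))² = (-65 + 2)² = (-63)² = 3969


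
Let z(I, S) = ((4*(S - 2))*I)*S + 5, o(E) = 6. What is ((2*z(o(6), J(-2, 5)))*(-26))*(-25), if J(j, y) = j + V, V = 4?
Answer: 6500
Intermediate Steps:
J(j, y) = 4 + j (J(j, y) = j + 4 = 4 + j)
z(I, S) = 5 + I*S*(-8 + 4*S) (z(I, S) = ((4*(-2 + S))*I)*S + 5 = ((-8 + 4*S)*I)*S + 5 = (I*(-8 + 4*S))*S + 5 = I*S*(-8 + 4*S) + 5 = 5 + I*S*(-8 + 4*S))
((2*z(o(6), J(-2, 5)))*(-26))*(-25) = ((2*(5 - 8*6*(4 - 2) + 4*6*(4 - 2)**2))*(-26))*(-25) = ((2*(5 - 8*6*2 + 4*6*2**2))*(-26))*(-25) = ((2*(5 - 96 + 4*6*4))*(-26))*(-25) = ((2*(5 - 96 + 96))*(-26))*(-25) = ((2*5)*(-26))*(-25) = (10*(-26))*(-25) = -260*(-25) = 6500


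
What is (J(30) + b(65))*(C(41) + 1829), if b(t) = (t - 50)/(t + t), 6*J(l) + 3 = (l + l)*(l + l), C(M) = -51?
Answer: 13859510/13 ≈ 1.0661e+6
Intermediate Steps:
J(l) = -½ + 2*l²/3 (J(l) = -½ + ((l + l)*(l + l))/6 = -½ + ((2*l)*(2*l))/6 = -½ + (4*l²)/6 = -½ + 2*l²/3)
b(t) = (-50 + t)/(2*t) (b(t) = (-50 + t)/((2*t)) = (-50 + t)*(1/(2*t)) = (-50 + t)/(2*t))
(J(30) + b(65))*(C(41) + 1829) = ((-½ + (⅔)*30²) + (½)*(-50 + 65)/65)*(-51 + 1829) = ((-½ + (⅔)*900) + (½)*(1/65)*15)*1778 = ((-½ + 600) + 3/26)*1778 = (1199/2 + 3/26)*1778 = (7795/13)*1778 = 13859510/13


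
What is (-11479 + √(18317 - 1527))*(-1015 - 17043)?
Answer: 207287782 - 18058*√16790 ≈ 2.0495e+8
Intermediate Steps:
(-11479 + √(18317 - 1527))*(-1015 - 17043) = (-11479 + √16790)*(-18058) = 207287782 - 18058*√16790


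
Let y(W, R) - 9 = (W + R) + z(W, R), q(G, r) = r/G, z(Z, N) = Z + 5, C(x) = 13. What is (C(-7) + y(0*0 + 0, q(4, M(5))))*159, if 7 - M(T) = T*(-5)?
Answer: 5565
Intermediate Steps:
M(T) = 7 + 5*T (M(T) = 7 - T*(-5) = 7 - (-5)*T = 7 + 5*T)
z(Z, N) = 5 + Z
y(W, R) = 14 + R + 2*W (y(W, R) = 9 + ((W + R) + (5 + W)) = 9 + ((R + W) + (5 + W)) = 9 + (5 + R + 2*W) = 14 + R + 2*W)
(C(-7) + y(0*0 + 0, q(4, M(5))))*159 = (13 + (14 + (7 + 5*5)/4 + 2*(0*0 + 0)))*159 = (13 + (14 + (7 + 25)*(¼) + 2*(0 + 0)))*159 = (13 + (14 + 32*(¼) + 2*0))*159 = (13 + (14 + 8 + 0))*159 = (13 + 22)*159 = 35*159 = 5565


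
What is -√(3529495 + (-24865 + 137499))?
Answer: -57*√1121 ≈ -1908.4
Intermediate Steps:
-√(3529495 + (-24865 + 137499)) = -√(3529495 + 112634) = -√3642129 = -57*√1121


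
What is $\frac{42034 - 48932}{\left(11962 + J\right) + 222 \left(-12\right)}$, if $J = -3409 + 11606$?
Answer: $- \frac{6898}{17495} \approx -0.39428$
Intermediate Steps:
$J = 8197$
$\frac{42034 - 48932}{\left(11962 + J\right) + 222 \left(-12\right)} = \frac{42034 - 48932}{\left(11962 + 8197\right) + 222 \left(-12\right)} = - \frac{6898}{20159 - 2664} = - \frac{6898}{17495}$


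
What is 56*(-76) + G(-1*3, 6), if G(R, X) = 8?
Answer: -4248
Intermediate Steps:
56*(-76) + G(-1*3, 6) = 56*(-76) + 8 = -4256 + 8 = -4248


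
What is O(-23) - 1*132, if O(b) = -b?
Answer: -109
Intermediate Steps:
O(-23) - 1*132 = -1*(-23) - 1*132 = 23 - 132 = -109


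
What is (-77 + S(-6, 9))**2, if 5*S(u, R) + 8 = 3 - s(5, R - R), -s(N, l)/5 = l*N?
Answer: 6084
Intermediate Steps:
s(N, l) = -5*N*l (s(N, l) = -5*l*N = -5*N*l)
S(u, R) = -1 (S(u, R) = -8/5 + (3 - (-5)*5*(R - R))/5 = -8/5 + (3 - (-5)*5*0)/5 = -8/5 + (3 - 1*0)/5 = -8/5 + (3 + 0)/5 = -8/5 + (1/5)*3 = -8/5 + 3/5 = -1)
(-77 + S(-6, 9))**2 = (-77 - 1)**2 = (-78)**2 = 6084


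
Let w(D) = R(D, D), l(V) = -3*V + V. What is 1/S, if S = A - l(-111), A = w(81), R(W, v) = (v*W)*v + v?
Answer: 1/531300 ≈ 1.8822e-6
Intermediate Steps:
R(W, v) = v + W*v² (R(W, v) = (W*v)*v + v = W*v² + v = v + W*v²)
l(V) = -2*V
w(D) = D*(1 + D²) (w(D) = D*(1 + D*D) = D*(1 + D²))
A = 531522 (A = 81 + 81³ = 81 + 531441 = 531522)
S = 531300 (S = 531522 - (-2)*(-111) = 531522 - 1*222 = 531522 - 222 = 531300)
1/S = 1/531300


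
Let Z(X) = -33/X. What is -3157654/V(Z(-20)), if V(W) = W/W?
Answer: -3157654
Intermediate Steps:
V(W) = 1
-3157654/V(Z(-20)) = -3157654/1 = -3157654*1 = -3157654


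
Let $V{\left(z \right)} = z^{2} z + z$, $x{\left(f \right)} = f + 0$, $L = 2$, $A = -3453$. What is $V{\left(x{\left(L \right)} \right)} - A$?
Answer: $3463$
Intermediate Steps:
$x{\left(f \right)} = f$
$V{\left(z \right)} = z + z^{3}$ ($V{\left(z \right)} = z^{3} + z = z + z^{3}$)
$V{\left(x{\left(L \right)} \right)} - A = \left(2 + 2^{3}\right) - -3453 = \left(2 + 8\right) + 3453 = 10 + 3453 = 3463$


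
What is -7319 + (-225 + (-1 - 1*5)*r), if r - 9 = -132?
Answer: -6806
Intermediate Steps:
r = -123 (r = 9 - 132 = -123)
-7319 + (-225 + (-1 - 1*5)*r) = -7319 + (-225 + (-1 - 1*5)*(-123)) = -7319 + (-225 + (-1 - 5)*(-123)) = -7319 + (-225 - 6*(-123)) = -7319 + (-225 + 738) = -7319 + 513 = -6806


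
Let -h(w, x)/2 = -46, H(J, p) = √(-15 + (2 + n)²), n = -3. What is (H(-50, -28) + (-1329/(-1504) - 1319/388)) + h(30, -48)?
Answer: 13054665/145888 + I*√14 ≈ 89.484 + 3.7417*I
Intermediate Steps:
H(J, p) = I*√14 (H(J, p) = √(-15 + (2 - 3)²) = √(-15 + (-1)²) = √(-15 + 1) = √(-14) = I*√14)
h(w, x) = 92 (h(w, x) = -2*(-46) = 92)
(H(-50, -28) + (-1329/(-1504) - 1319/388)) + h(30, -48) = (I*√14 + (-1329/(-1504) - 1319/388)) + 92 = (I*√14 + (-1329*(-1/1504) - 1319*1/388)) + 92 = (I*√14 + (1329/1504 - 1319/388)) + 92 = (I*√14 - 367031/145888) + 92 = (-367031/145888 + I*√14) + 92 = 13054665/145888 + I*√14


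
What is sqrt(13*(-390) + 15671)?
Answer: sqrt(10601) ≈ 102.96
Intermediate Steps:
sqrt(13*(-390) + 15671) = sqrt(-5070 + 15671) = sqrt(10601)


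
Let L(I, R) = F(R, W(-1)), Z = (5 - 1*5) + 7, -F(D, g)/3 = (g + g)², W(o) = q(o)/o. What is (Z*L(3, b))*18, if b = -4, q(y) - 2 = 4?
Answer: -54432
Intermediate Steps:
q(y) = 6 (q(y) = 2 + 4 = 6)
W(o) = 6/o
F(D, g) = -12*g² (F(D, g) = -3*(g + g)² = -3*4*g² = -12*g²)
Z = 7 (Z = (5 - 5) + 7 = 0 + 7 = 7)
L(I, R) = -432 (L(I, R) = -12*(6/(-1))² = -12*(6*(-1))² = -12*(-6)² = -12*36 = -432)
(Z*L(3, b))*18 = (7*(-432))*18 = -3024*18 = -54432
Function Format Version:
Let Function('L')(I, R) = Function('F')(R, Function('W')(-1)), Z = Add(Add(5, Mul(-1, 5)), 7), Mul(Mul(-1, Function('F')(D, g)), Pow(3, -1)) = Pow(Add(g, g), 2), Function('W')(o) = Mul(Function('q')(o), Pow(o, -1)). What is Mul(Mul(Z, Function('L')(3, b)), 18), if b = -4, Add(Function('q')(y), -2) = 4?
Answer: -54432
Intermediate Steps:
Function('q')(y) = 6 (Function('q')(y) = Add(2, 4) = 6)
Function('W')(o) = Mul(6, Pow(o, -1))
Function('F')(D, g) = Mul(-12, Pow(g, 2)) (Function('F')(D, g) = Mul(-3, Pow(Add(g, g), 2)) = Mul(-3, Pow(Mul(2, g), 2)) = Mul(-3, Mul(4, Pow(g, 2))) = Mul(-12, Pow(g, 2)))
Z = 7 (Z = Add(Add(5, -5), 7) = Add(0, 7) = 7)
Function('L')(I, R) = -432 (Function('L')(I, R) = Mul(-12, Pow(Mul(6, Pow(-1, -1)), 2)) = Mul(-12, Pow(Mul(6, -1), 2)) = Mul(-12, Pow(-6, 2)) = Mul(-12, 36) = -432)
Mul(Mul(Z, Function('L')(3, b)), 18) = Mul(Mul(7, -432), 18) = Mul(-3024, 18) = -54432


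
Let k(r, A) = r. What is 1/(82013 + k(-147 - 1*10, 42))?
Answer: 1/81856 ≈ 1.2217e-5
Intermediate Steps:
1/(82013 + k(-147 - 1*10, 42)) = 1/(82013 + (-147 - 1*10)) = 1/(82013 + (-147 - 10)) = 1/(82013 - 157) = 1/81856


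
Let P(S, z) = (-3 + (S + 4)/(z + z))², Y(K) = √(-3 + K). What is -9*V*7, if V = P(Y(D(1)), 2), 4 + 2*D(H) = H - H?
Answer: -3717/16 + 63*I*√5 ≈ -232.31 + 140.87*I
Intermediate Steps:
D(H) = -2 (D(H) = -2 + (H - H)/2 = -2 + (½)*0 = -2 + 0 = -2)
P(S, z) = (-3 + (4 + S)/(2*z))² (P(S, z) = (-3 + (4 + S)/((2*z)))² = (-3 + (4 + S)*(1/(2*z)))² = (-3 + (4 + S)/(2*z))²)
V = (-8 + I*√5)²/16 (V = (¼)*(4 + √(-3 - 2) - 6*2)²/2² = (¼)*(¼)*(4 + √(-5) - 12)² = (¼)*(¼)*(4 + I*√5 - 12)² = (¼)*(¼)*(-8 + I*√5)² = (-8 + I*√5)²/16 ≈ 3.6875 - 2.2361*I)
-9*V*7 = -9*(59/16 - I*√5)*7 = (-531/16 + 9*I*√5)*7 = -3717/16 + 63*I*√5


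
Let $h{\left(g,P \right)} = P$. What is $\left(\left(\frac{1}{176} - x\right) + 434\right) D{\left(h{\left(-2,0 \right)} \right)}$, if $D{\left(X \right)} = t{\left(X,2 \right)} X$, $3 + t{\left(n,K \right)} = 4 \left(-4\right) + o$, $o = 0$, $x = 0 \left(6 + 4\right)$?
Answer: $0$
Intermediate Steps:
$x = 0$ ($x = 0 \cdot 10 = 0$)
$t{\left(n,K \right)} = -19$ ($t{\left(n,K \right)} = -3 + \left(4 \left(-4\right) + 0\right) = -3 + \left(-16 + 0\right) = -3 - 16 = -19$)
$D{\left(X \right)} = - 19 X$
$\left(\left(\frac{1}{176} - x\right) + 434\right) D{\left(h{\left(-2,0 \right)} \right)} = \left(\left(\frac{1}{176} - 0\right) + 434\right) \left(\left(-19\right) 0\right) = \left(\left(\frac{1}{176} + 0\right) + 434\right) 0 = \left(\frac{1}{176} + 434\right) 0 = \frac{76385}{176} \cdot 0 = 0$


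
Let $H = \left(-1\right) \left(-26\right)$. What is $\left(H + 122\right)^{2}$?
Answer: $21904$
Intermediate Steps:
$H = 26$
$\left(H + 122\right)^{2} = \left(26 + 122\right)^{2} = 148^{2} = 21904$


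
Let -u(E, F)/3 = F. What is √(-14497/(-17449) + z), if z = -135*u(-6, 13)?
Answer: √1603274877418/17449 ≈ 72.566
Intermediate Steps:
u(E, F) = -3*F
z = 5265 (z = -(-405)*13 = -135*(-39) = 5265)
√(-14497/(-17449) + z) = √(-14497/(-17449) + 5265) = √(-14497*(-1/17449) + 5265) = √(14497/17449 + 5265) = √(91883482/17449) = √1603274877418/17449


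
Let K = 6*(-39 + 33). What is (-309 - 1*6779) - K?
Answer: -7052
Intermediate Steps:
K = -36 (K = 6*(-6) = -36)
(-309 - 1*6779) - K = (-309 - 1*6779) - 1*(-36) = (-309 - 6779) + 36 = -7088 + 36 = -7052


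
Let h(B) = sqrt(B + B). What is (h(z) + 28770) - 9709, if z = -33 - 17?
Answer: 19061 + 10*I ≈ 19061.0 + 10.0*I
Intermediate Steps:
z = -50
h(B) = sqrt(2)*sqrt(B) (h(B) = sqrt(2*B) = sqrt(2)*sqrt(B))
(h(z) + 28770) - 9709 = (sqrt(2)*sqrt(-50) + 28770) - 9709 = (sqrt(2)*(5*I*sqrt(2)) + 28770) - 9709 = (10*I + 28770) - 9709 = (28770 + 10*I) - 9709 = 19061 + 10*I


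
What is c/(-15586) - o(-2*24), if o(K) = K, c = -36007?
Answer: 784135/15586 ≈ 50.310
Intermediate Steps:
c/(-15586) - o(-2*24) = -36007/(-15586) - (-2)*24 = -36007*(-1/15586) - 1*(-48) = 36007/15586 + 48 = 784135/15586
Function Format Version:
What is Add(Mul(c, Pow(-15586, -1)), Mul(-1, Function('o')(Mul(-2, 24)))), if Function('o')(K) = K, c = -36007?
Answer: Rational(784135, 15586) ≈ 50.310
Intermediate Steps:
Add(Mul(c, Pow(-15586, -1)), Mul(-1, Function('o')(Mul(-2, 24)))) = Add(Mul(-36007, Pow(-15586, -1)), Mul(-1, Mul(-2, 24))) = Add(Mul(-36007, Rational(-1, 15586)), Mul(-1, -48)) = Add(Rational(36007, 15586), 48) = Rational(784135, 15586)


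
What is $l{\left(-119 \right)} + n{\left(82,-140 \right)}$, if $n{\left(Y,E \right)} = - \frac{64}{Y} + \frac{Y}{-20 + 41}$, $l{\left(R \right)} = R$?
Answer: $- \frac{99769}{861} \approx -115.88$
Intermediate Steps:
$n{\left(Y,E \right)} = - \frac{64}{Y} + \frac{Y}{21}$
$l{\left(-119 \right)} + n{\left(82,-140 \right)} = -119 + \left(- \frac{64}{82} + \frac{1}{21} \cdot 82\right) = -119 + \left(\left(-64\right) \frac{1}{82} + \frac{82}{21}\right) = -119 + \left(- \frac{32}{41} + \frac{82}{21}\right) = -119 + \frac{2690}{861} = - \frac{99769}{861}$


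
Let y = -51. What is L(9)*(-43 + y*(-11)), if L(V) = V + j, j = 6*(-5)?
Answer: -10878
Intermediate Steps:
j = -30
L(V) = -30 + V (L(V) = V - 30 = -30 + V)
L(9)*(-43 + y*(-11)) = (-30 + 9)*(-43 - 51*(-11)) = -21*(-43 + 561) = -21*518 = -10878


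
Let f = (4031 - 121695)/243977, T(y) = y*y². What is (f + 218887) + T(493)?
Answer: 29287497651324/243977 ≈ 1.2004e+8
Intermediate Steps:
T(y) = y³
f = -117664/243977 (f = -117664*1/243977 = -117664/243977 ≈ -0.48228)
(f + 218887) + T(493) = (-117664/243977 + 218887) + 493³ = 53403275935/243977 + 119823157 = 29287497651324/243977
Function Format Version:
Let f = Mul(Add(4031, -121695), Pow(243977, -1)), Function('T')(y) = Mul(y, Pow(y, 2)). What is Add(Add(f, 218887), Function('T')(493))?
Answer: Rational(29287497651324, 243977) ≈ 1.2004e+8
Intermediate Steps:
Function('T')(y) = Pow(y, 3)
f = Rational(-117664, 243977) (f = Mul(-117664, Rational(1, 243977)) = Rational(-117664, 243977) ≈ -0.48228)
Add(Add(f, 218887), Function('T')(493)) = Add(Add(Rational(-117664, 243977), 218887), Pow(493, 3)) = Add(Rational(53403275935, 243977), 119823157) = Rational(29287497651324, 243977)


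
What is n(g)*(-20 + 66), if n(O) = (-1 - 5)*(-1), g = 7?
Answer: 276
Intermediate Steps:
n(O) = 6 (n(O) = -6*(-1) = 6)
n(g)*(-20 + 66) = 6*(-20 + 66) = 6*46 = 276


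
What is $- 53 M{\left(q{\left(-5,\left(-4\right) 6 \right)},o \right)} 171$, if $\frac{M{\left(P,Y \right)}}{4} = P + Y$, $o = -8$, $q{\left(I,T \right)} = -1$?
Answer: $326268$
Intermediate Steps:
$M{\left(P,Y \right)} = 4 P + 4 Y$ ($M{\left(P,Y \right)} = 4 \left(P + Y\right) = 4 P + 4 Y$)
$- 53 M{\left(q{\left(-5,\left(-4\right) 6 \right)},o \right)} 171 = - 53 \left(4 \left(-1\right) + 4 \left(-8\right)\right) 171 = - 53 \left(-4 - 32\right) 171 = \left(-53\right) \left(-36\right) 171 = 1908 \cdot 171 = 326268$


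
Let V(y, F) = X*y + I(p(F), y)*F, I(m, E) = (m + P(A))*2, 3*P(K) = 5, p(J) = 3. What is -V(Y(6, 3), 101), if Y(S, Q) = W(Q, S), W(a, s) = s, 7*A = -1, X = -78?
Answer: -1424/3 ≈ -474.67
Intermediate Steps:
A = -⅐ (A = (⅐)*(-1) = -⅐ ≈ -0.14286)
P(K) = 5/3 (P(K) = (⅓)*5 = 5/3)
Y(S, Q) = S
I(m, E) = 10/3 + 2*m (I(m, E) = (m + 5/3)*2 = (5/3 + m)*2 = 10/3 + 2*m)
V(y, F) = -78*y + 28*F/3 (V(y, F) = -78*y + (10/3 + 2*3)*F = -78*y + (10/3 + 6)*F = -78*y + 28*F/3)
-V(Y(6, 3), 101) = -(-78*6 + (28/3)*101) = -(-468 + 2828/3) = -1*1424/3 = -1424/3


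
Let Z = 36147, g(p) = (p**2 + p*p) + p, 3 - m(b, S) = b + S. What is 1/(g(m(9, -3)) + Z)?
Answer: 1/36162 ≈ 2.7653e-5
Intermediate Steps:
m(b, S) = 3 - S - b (m(b, S) = 3 - (b + S) = 3 - (S + b) = 3 + (-S - b) = 3 - S - b)
g(p) = p + 2*p**2 (g(p) = (p**2 + p**2) + p = 2*p**2 + p = p + 2*p**2)
1/(g(m(9, -3)) + Z) = 1/((3 - 1*(-3) - 1*9)*(1 + 2*(3 - 1*(-3) - 1*9)) + 36147) = 1/((3 + 3 - 9)*(1 + 2*(3 + 3 - 9)) + 36147) = 1/(-3*(1 + 2*(-3)) + 36147) = 1/(-3*(1 - 6) + 36147) = 1/(-3*(-5) + 36147) = 1/(15 + 36147) = 1/36162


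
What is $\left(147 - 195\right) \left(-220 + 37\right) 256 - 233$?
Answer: $2248471$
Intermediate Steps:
$\left(147 - 195\right) \left(-220 + 37\right) 256 - 233 = \left(-48\right) \left(-183\right) 256 - 233 = 8784 \cdot 256 - 233 = 2248704 - 233 = 2248471$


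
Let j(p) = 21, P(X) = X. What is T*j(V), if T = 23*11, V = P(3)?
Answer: 5313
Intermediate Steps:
V = 3
T = 253
T*j(V) = 253*21 = 5313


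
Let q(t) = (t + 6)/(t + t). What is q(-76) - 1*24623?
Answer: -1871313/76 ≈ -24623.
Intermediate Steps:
q(t) = (6 + t)/(2*t) (q(t) = (6 + t)/((2*t)) = (6 + t)*(1/(2*t)) = (6 + t)/(2*t))
q(-76) - 1*24623 = (½)*(6 - 76)/(-76) - 1*24623 = (½)*(-1/76)*(-70) - 24623 = 35/76 - 24623 = -1871313/76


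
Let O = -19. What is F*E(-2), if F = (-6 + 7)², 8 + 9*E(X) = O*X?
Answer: 10/3 ≈ 3.3333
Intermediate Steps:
E(X) = -8/9 - 19*X/9 (E(X) = -8/9 + (-19*X)/9 = -8/9 - 19*X/9)
F = 1 (F = 1² = 1)
F*E(-2) = 1*(-8/9 - 19/9*(-2)) = 1*(-8/9 + 38/9) = 1*(10/3) = 10/3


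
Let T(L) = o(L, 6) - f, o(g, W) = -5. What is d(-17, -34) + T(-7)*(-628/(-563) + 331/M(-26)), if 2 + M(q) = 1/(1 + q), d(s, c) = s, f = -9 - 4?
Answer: -37502497/28713 ≈ -1306.1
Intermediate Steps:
f = -13
M(q) = -2 + 1/(1 + q)
T(L) = 8 (T(L) = -5 - 1*(-13) = -5 + 13 = 8)
d(-17, -34) + T(-7)*(-628/(-563) + 331/M(-26)) = -17 + 8*(-628/(-563) + 331/(((-1 - 2*(-26))/(1 - 26)))) = -17 + 8*(-628*(-1/563) + 331/(((-1 + 52)/(-25)))) = -17 + 8*(628/563 + 331/((-1/25*51))) = -17 + 8*(628/563 + 331/(-51/25)) = -17 + 8*(628/563 + 331*(-25/51)) = -17 + 8*(628/563 - 8275/51) = -17 + 8*(-4626797/28713) = -17 - 37014376/28713 = -37502497/28713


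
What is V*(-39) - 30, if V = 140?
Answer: -5490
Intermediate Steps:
V*(-39) - 30 = 140*(-39) - 30 = -5460 - 30 = -5490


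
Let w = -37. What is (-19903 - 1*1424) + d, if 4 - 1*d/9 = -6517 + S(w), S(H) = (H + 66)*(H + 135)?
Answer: 11784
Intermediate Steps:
S(H) = (66 + H)*(135 + H)
d = 33111 (d = 36 - 9*(-6517 + (8910 + (-37)² + 201*(-37))) = 36 - 9*(-6517 + (8910 + 1369 - 7437)) = 36 - 9*(-6517 + 2842) = 36 - 9*(-3675) = 36 + 33075 = 33111)
(-19903 - 1*1424) + d = (-19903 - 1*1424) + 33111 = (-19903 - 1424) + 33111 = -21327 + 33111 = 11784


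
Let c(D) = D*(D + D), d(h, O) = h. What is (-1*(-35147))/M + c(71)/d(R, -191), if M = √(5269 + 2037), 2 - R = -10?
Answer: 5041/6 + 35147*√7306/7306 ≈ 1251.4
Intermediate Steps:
R = 12 (R = 2 - 1*(-10) = 2 + 10 = 12)
c(D) = 2*D² (c(D) = D*(2*D) = 2*D²)
M = √7306 ≈ 85.475
(-1*(-35147))/M + c(71)/d(R, -191) = (-1*(-35147))/(√7306) + (2*71²)/12 = 35147*(√7306/7306) + (2*5041)*(1/12) = 35147*√7306/7306 + 10082*(1/12) = 35147*√7306/7306 + 5041/6 = 5041/6 + 35147*√7306/7306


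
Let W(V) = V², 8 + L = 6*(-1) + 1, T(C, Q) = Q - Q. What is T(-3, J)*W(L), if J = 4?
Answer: 0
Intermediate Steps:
T(C, Q) = 0
L = -13 (L = -8 + (6*(-1) + 1) = -8 + (-6 + 1) = -8 - 5 = -13)
T(-3, J)*W(L) = 0*(-13)² = 0*169 = 0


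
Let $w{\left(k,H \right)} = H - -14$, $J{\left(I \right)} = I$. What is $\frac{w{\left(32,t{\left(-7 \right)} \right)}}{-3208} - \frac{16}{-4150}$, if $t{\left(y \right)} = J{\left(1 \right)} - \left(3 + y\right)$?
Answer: $- \frac{13761}{6656600} \approx -0.0020673$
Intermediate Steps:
$t{\left(y \right)} = -2 - y$ ($t{\left(y \right)} = 1 - \left(3 + y\right) = -2 - y$)
$w{\left(k,H \right)} = 14 + H$ ($w{\left(k,H \right)} = H + 14 = 14 + H$)
$\frac{w{\left(32,t{\left(-7 \right)} \right)}}{-3208} - \frac{16}{-4150} = \frac{14 - -5}{-3208} - \frac{16}{-4150} = \left(14 + \left(-2 + 7\right)\right) \left(- \frac{1}{3208}\right) - - \frac{8}{2075} = \left(14 + 5\right) \left(- \frac{1}{3208}\right) + \frac{8}{2075} = 19 \left(- \frac{1}{3208}\right) + \frac{8}{2075} = - \frac{19}{3208} + \frac{8}{2075} = - \frac{13761}{6656600}$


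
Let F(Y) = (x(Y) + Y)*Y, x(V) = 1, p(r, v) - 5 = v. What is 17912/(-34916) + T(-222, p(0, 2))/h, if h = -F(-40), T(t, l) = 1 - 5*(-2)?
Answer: -7081699/13617240 ≈ -0.52005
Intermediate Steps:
p(r, v) = 5 + v
F(Y) = Y*(1 + Y) (F(Y) = (1 + Y)*Y = Y*(1 + Y))
T(t, l) = 11 (T(t, l) = 1 + 10 = 11)
h = -1560 (h = -(-40)*(1 - 40) = -(-40)*(-39) = -1*1560 = -1560)
17912/(-34916) + T(-222, p(0, 2))/h = 17912/(-34916) + 11/(-1560) = 17912*(-1/34916) + 11*(-1/1560) = -4478/8729 - 11/1560 = -7081699/13617240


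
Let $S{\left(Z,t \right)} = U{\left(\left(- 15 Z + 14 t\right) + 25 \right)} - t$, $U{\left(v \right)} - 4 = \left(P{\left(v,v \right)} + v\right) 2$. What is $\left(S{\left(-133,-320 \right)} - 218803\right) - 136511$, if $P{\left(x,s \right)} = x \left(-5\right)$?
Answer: $-335310$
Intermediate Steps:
$P{\left(x,s \right)} = - 5 x$
$U{\left(v \right)} = 4 - 8 v$ ($U{\left(v \right)} = 4 + \left(- 5 v + v\right) 2 = 4 + - 4 v 2 = 4 - 8 v$)
$S{\left(Z,t \right)} = -196 - 113 t + 120 Z$ ($S{\left(Z,t \right)} = \left(4 - 8 \left(\left(- 15 Z + 14 t\right) + 25\right)\right) - t = \left(4 - 8 \left(25 - 15 Z + 14 t\right)\right) - t = \left(4 - \left(200 - 120 Z + 112 t\right)\right) - t = \left(-196 - 112 t + 120 Z\right) - t = -196 - 113 t + 120 Z$)
$\left(S{\left(-133,-320 \right)} - 218803\right) - 136511 = \left(\left(-196 - -36160 + 120 \left(-133\right)\right) - 218803\right) - 136511 = \left(\left(-196 + 36160 - 15960\right) - 218803\right) - 136511 = \left(20004 - 218803\right) - 136511 = -198799 - 136511 = -335310$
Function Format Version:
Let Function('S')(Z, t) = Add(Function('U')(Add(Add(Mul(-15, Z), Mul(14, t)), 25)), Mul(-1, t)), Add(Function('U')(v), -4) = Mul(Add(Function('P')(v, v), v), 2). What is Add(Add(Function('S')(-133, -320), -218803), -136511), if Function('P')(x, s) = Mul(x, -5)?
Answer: -335310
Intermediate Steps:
Function('P')(x, s) = Mul(-5, x)
Function('U')(v) = Add(4, Mul(-8, v)) (Function('U')(v) = Add(4, Mul(Add(Mul(-5, v), v), 2)) = Add(4, Mul(Mul(-4, v), 2)) = Add(4, Mul(-8, v)))
Function('S')(Z, t) = Add(-196, Mul(-113, t), Mul(120, Z)) (Function('S')(Z, t) = Add(Add(4, Mul(-8, Add(Add(Mul(-15, Z), Mul(14, t)), 25))), Mul(-1, t)) = Add(Add(4, Mul(-8, Add(25, Mul(-15, Z), Mul(14, t)))), Mul(-1, t)) = Add(Add(4, Add(-200, Mul(-112, t), Mul(120, Z))), Mul(-1, t)) = Add(Add(-196, Mul(-112, t), Mul(120, Z)), Mul(-1, t)) = Add(-196, Mul(-113, t), Mul(120, Z)))
Add(Add(Function('S')(-133, -320), -218803), -136511) = Add(Add(Add(-196, Mul(-113, -320), Mul(120, -133)), -218803), -136511) = Add(Add(Add(-196, 36160, -15960), -218803), -136511) = Add(Add(20004, -218803), -136511) = Add(-198799, -136511) = -335310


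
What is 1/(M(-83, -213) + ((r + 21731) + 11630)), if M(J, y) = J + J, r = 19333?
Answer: 1/52528 ≈ 1.9037e-5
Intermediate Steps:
M(J, y) = 2*J
1/(M(-83, -213) + ((r + 21731) + 11630)) = 1/(2*(-83) + ((19333 + 21731) + 11630)) = 1/(-166 + (41064 + 11630)) = 1/(-166 + 52694) = 1/52528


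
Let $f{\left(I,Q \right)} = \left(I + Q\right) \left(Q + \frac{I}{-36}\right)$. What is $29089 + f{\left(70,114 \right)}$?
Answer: $\frac{447365}{9} \approx 49707.0$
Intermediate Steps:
$f{\left(I,Q \right)} = \left(I + Q\right) \left(Q - \frac{I}{36}\right)$ ($f{\left(I,Q \right)} = \left(I + Q\right) \left(Q + I \left(- \frac{1}{36}\right)\right) = \left(I + Q\right) \left(Q - \frac{I}{36}\right)$)
$29089 + f{\left(70,114 \right)} = 29089 + \left(114^{2} - \frac{70^{2}}{36} + \frac{35}{36} \cdot 70 \cdot 114\right) = 29089 + \left(12996 - \frac{1225}{9} + \frac{23275}{3}\right) = 29089 + \frac{185564}{9} = \frac{447365}{9}$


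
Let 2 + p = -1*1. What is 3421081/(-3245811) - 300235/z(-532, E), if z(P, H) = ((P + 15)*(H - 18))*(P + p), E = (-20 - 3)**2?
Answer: -96902049710846/91752614560299 ≈ -1.0561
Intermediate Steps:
p = -3 (p = -2 - 1*1 = -2 - 1 = -3)
E = 529 (E = (-23)**2 = 529)
z(P, H) = (-18 + H)*(-3 + P)*(15 + P) (z(P, H) = ((P + 15)*(H - 18))*(P - 3) = ((15 + P)*(-18 + H))*(-3 + P) = ((-18 + H)*(15 + P))*(-3 + P) = (-18 + H)*(-3 + P)*(15 + P))
3421081/(-3245811) - 300235/z(-532, E) = 3421081/(-3245811) - 300235/(810 - 216*(-532) - 45*529 - 18*(-532)**2 + 529*(-532)**2 + 12*529*(-532)) = 3421081*(-1/3245811) - 300235/(810 + 114912 - 23805 - 18*283024 + 529*283024 - 3377136) = -3421081/3245811 - 300235/(810 + 114912 - 23805 - 5094432 + 149719696 - 3377136) = -3421081/3245811 - 300235/141340045 = -3421081/3245811 - 300235*1/141340045 = -3421081/3245811 - 60047/28268009 = -96902049710846/91752614560299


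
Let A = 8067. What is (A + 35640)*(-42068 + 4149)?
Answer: -1657325733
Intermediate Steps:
(A + 35640)*(-42068 + 4149) = (8067 + 35640)*(-42068 + 4149) = 43707*(-37919) = -1657325733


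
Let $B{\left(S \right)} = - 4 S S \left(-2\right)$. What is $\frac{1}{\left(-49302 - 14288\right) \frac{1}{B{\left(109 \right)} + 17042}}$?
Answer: $- \frac{11209}{6359} \approx -1.7627$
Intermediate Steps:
$B{\left(S \right)} = 8 S^{2}$ ($B{\left(S \right)} = - 4 S^{2} \left(-2\right) = 8 S^{2}$)
$\frac{1}{\left(-49302 - 14288\right) \frac{1}{B{\left(109 \right)} + 17042}} = \frac{1}{\left(-49302 - 14288\right) \frac{1}{8 \cdot 109^{2} + 17042}} = \frac{1}{\left(-63590\right) \frac{1}{8 \cdot 11881 + 17042}} = \frac{1}{\left(-63590\right) \frac{1}{95048 + 17042}} = \frac{1}{\left(-63590\right) \frac{1}{112090}} = \frac{1}{- \frac{6359}{11209}} = - \frac{11209}{6359}$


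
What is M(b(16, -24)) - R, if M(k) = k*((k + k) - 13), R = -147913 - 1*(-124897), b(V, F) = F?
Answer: 24480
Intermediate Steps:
R = -23016 (R = -147913 + 124897 = -23016)
M(k) = k*(-13 + 2*k) (M(k) = k*(2*k - 13) = k*(-13 + 2*k))
M(b(16, -24)) - R = -24*(-13 + 2*(-24)) - 1*(-23016) = -24*(-13 - 48) + 23016 = -24*(-61) + 23016 = 1464 + 23016 = 24480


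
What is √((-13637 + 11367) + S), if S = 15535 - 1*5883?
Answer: √7382 ≈ 85.919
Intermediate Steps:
S = 9652 (S = 15535 - 5883 = 9652)
√((-13637 + 11367) + S) = √((-13637 + 11367) + 9652) = √(-2270 + 9652) = √7382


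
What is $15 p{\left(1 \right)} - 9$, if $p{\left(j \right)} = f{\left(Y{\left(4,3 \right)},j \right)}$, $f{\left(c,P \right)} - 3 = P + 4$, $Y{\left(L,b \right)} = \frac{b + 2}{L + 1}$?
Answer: $111$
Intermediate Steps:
$Y{\left(L,b \right)} = \frac{2 + b}{1 + L}$
$f{\left(c,P \right)} = 7 + P$ ($f{\left(c,P \right)} = 3 + \left(P + 4\right) = 3 + \left(4 + P\right) = 7 + P$)
$p{\left(j \right)} = 7 + j$
$15 p{\left(1 \right)} - 9 = 15 \left(7 + 1\right) - 9 = 15 \cdot 8 - 9 = 120 - 9 = 111$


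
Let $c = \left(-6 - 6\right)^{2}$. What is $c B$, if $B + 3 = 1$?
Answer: $-288$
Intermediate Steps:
$B = -2$ ($B = -3 + 1 = -2$)
$c = 144$ ($c = \left(-12\right)^{2} = 144$)
$c B = 144 \left(-2\right) = -288$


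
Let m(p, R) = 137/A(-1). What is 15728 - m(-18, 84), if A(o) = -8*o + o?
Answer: 109959/7 ≈ 15708.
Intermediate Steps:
A(o) = -7*o
m(p, R) = 137/7 (m(p, R) = 137/((-7*(-1))) = 137/7)
15728 - m(-18, 84) = 15728 - 1*137/7 = 15728 - 137/7 = 109959/7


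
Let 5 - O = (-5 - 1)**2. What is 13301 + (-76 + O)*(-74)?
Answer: 21219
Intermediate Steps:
O = -31 (O = 5 - (-5 - 1)**2 = 5 - 1*(-6)**2 = 5 - 1*36 = 5 - 36 = -31)
13301 + (-76 + O)*(-74) = 13301 + (-76 - 31)*(-74) = 13301 - 107*(-74) = 13301 + 7918 = 21219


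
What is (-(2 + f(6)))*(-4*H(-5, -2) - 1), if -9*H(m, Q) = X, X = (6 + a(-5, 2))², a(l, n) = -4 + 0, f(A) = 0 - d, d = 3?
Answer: 7/9 ≈ 0.77778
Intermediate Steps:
f(A) = -3 (f(A) = 0 - 1*3 = 0 - 3 = -3)
a(l, n) = -4
X = 4 (X = (6 - 4)² = 2² = 4)
H(m, Q) = -4/9 (H(m, Q) = -⅑*4 = -4/9)
(-(2 + f(6)))*(-4*H(-5, -2) - 1) = (-(2 - 3))*(-4*(-4/9) - 1) = (-1*(-1))*(16/9 - 1) = 1*(7/9) = 7/9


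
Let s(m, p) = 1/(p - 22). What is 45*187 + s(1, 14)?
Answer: 67319/8 ≈ 8414.9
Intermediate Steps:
s(m, p) = 1/(-22 + p)
45*187 + s(1, 14) = 45*187 + 1/(-22 + 14) = 8415 + 1/(-8) = 8415 - 1/8 = 67319/8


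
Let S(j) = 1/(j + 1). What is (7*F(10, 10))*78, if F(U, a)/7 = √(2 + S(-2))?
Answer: 3822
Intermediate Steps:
S(j) = 1/(1 + j)
F(U, a) = 7 (F(U, a) = 7*√(2 + 1/(1 - 2)) = 7*√(2 + 1/(-1)) = 7*√(2 - 1) = 7*√1 = 7*1 = 7)
(7*F(10, 10))*78 = (7*7)*78 = 49*78 = 3822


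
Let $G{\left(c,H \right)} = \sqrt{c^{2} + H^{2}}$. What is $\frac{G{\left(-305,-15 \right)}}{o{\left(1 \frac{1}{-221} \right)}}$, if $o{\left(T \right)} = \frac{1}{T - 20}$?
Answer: $- \frac{22105 \sqrt{3730}}{221} \approx -6108.8$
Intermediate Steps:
$G{\left(c,H \right)} = \sqrt{H^{2} + c^{2}}$
$o{\left(T \right)} = \frac{1}{-20 + T}$
$\frac{G{\left(-305,-15 \right)}}{o{\left(1 \frac{1}{-221} \right)}} = \frac{\sqrt{\left(-15\right)^{2} + \left(-305\right)^{2}}}{\frac{1}{-20 + 1 \frac{1}{-221}}} = \frac{\sqrt{225 + 93025}}{\frac{1}{-20 + 1 \left(- \frac{1}{221}\right)}} = \frac{\sqrt{93250}}{\frac{1}{-20 - \frac{1}{221}}} = \frac{5 \sqrt{3730}}{\frac{1}{- \frac{4421}{221}}} = \frac{5 \sqrt{3730}}{- \frac{221}{4421}} = 5 \sqrt{3730} \left(- \frac{4421}{221}\right) = - \frac{22105 \sqrt{3730}}{221}$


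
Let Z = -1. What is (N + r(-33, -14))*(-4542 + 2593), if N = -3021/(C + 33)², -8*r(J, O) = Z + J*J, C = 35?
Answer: 1231543865/4624 ≈ 2.6634e+5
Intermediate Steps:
r(J, O) = ⅛ - J²/8 (r(J, O) = -(-1 + J*J)/8 = -(-1 + J²)/8 = ⅛ - J²/8)
N = -3021/4624 (N = -3021/(35 + 33)² = -3021/(68²) = -3021/4624 ≈ -0.65333)
(N + r(-33, -14))*(-4542 + 2593) = (-3021/4624 + (⅛ - ⅛*(-33)²))*(-4542 + 2593) = (-3021/4624 + (⅛ - ⅛*1089))*(-1949) = (-3021/4624 + (⅛ - 1089/8))*(-1949) = (-3021/4624 - 136)*(-1949) = -631885/4624*(-1949) = 1231543865/4624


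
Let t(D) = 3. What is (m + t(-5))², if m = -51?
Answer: 2304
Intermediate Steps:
(m + t(-5))² = (-51 + 3)² = (-48)² = 2304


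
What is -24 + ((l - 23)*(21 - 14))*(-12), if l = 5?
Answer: 1488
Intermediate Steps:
-24 + ((l - 23)*(21 - 14))*(-12) = -24 + ((5 - 23)*(21 - 14))*(-12) = -24 - 18*7*(-12) = -24 - 126*(-12) = -24 + 1512 = 1488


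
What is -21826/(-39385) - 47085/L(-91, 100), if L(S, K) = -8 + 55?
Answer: -1853416903/1851095 ≈ -1001.3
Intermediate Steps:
L(S, K) = 47
-21826/(-39385) - 47085/L(-91, 100) = -21826/(-39385) - 47085/47 = -21826*(-1/39385) - 47085*1/47 = 21826/39385 - 47085/47 = -1853416903/1851095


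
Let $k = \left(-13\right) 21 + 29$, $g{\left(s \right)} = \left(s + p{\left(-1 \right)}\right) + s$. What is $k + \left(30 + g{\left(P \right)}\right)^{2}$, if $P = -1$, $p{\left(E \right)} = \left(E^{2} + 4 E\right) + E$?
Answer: $332$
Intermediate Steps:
$p{\left(E \right)} = E^{2} + 5 E$
$g{\left(s \right)} = -4 + 2 s$ ($g{\left(s \right)} = \left(s - \left(5 - 1\right)\right) + s = \left(s - 4\right) + s = \left(-4 + s\right) + s = -4 + 2 s$)
$k = -244$ ($k = -273 + 29 = -244$)
$k + \left(30 + g{\left(P \right)}\right)^{2} = -244 + \left(30 + \left(-4 + 2 \left(-1\right)\right)\right)^{2} = -244 + \left(30 - 6\right)^{2} = -244 + 24^{2} = -244 + 576 = 332$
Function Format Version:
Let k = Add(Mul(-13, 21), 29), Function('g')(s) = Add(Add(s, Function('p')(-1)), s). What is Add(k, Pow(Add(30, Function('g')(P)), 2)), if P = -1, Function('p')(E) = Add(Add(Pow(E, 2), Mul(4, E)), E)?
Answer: 332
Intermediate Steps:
Function('p')(E) = Add(Pow(E, 2), Mul(5, E))
Function('g')(s) = Add(-4, Mul(2, s)) (Function('g')(s) = Add(Add(s, Mul(-1, Add(5, -1))), s) = Add(Add(s, Mul(-1, 4)), s) = Add(Add(s, -4), s) = Add(Add(-4, s), s) = Add(-4, Mul(2, s)))
k = -244 (k = Add(-273, 29) = -244)
Add(k, Pow(Add(30, Function('g')(P)), 2)) = Add(-244, Pow(Add(30, Add(-4, Mul(2, -1))), 2)) = Add(-244, Pow(Add(30, Add(-4, -2)), 2)) = Add(-244, Pow(Add(30, -6), 2)) = Add(-244, Pow(24, 2)) = Add(-244, 576) = 332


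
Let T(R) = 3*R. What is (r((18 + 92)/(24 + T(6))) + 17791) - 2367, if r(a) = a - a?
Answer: 15424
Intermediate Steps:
r(a) = 0
(r((18 + 92)/(24 + T(6))) + 17791) - 2367 = (0 + 17791) - 2367 = 17791 - 2367 = 15424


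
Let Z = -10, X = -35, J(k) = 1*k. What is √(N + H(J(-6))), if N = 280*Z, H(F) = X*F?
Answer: I*√2590 ≈ 50.892*I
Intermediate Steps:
J(k) = k
H(F) = -35*F
N = -2800 (N = 280*(-10) = -2800)
√(N + H(J(-6))) = √(-2800 - 35*(-6)) = √(-2800 + 210) = √(-2590) = I*√2590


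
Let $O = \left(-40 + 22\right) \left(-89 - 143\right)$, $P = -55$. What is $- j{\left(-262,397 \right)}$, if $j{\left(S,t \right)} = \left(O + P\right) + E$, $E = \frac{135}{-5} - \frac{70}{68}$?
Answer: $- \frac{139161}{34} \approx -4093.0$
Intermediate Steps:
$O = 4176$ ($O = \left(-18\right) \left(-232\right) = 4176$)
$E = - \frac{953}{34}$ ($E = 135 \left(- \frac{1}{5}\right) - \frac{35}{34} = -27 - \frac{35}{34} = - \frac{953}{34} \approx -28.029$)
$j{\left(S,t \right)} = \frac{139161}{34}$ ($j{\left(S,t \right)} = \left(4176 - 55\right) - \frac{953}{34} = 4121 - \frac{953}{34} = \frac{139161}{34}$)
$- j{\left(-262,397 \right)} = \left(-1\right) \frac{139161}{34} = - \frac{139161}{34}$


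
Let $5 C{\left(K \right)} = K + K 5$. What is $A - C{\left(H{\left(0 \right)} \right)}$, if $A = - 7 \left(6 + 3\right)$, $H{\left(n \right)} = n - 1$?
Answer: $- \frac{309}{5} \approx -61.8$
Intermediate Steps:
$H{\left(n \right)} = -1 + n$ ($H{\left(n \right)} = n - 1 = -1 + n$)
$C{\left(K \right)} = \frac{6 K}{5}$ ($C{\left(K \right)} = \frac{K + K 5}{5} = \frac{K + 5 K}{5} = \frac{6 K}{5}$)
$A = -63$ ($A = \left(-7\right) 9 = -63$)
$A - C{\left(H{\left(0 \right)} \right)} = -63 - \frac{6 \left(-1 + 0\right)}{5} = -63 - \frac{6}{5} \left(-1\right) = -63 - - \frac{6}{5} = -63 + \frac{6}{5} = - \frac{309}{5}$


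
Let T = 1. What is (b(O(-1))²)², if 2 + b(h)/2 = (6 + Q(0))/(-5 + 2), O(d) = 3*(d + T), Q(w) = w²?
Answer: 4096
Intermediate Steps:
O(d) = 3 + 3*d (O(d) = 3*(d + 1) = 3*(1 + d) = 3 + 3*d)
b(h) = -8 (b(h) = -4 + 2*((6 + 0²)/(-5 + 2)) = -4 + 2*((6 + 0)/(-3)) = -4 + 2*(6*(-⅓)) = -4 + 2*(-2) = -4 - 4 = -8)
(b(O(-1))²)² = ((-8)²)² = 64² = 4096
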